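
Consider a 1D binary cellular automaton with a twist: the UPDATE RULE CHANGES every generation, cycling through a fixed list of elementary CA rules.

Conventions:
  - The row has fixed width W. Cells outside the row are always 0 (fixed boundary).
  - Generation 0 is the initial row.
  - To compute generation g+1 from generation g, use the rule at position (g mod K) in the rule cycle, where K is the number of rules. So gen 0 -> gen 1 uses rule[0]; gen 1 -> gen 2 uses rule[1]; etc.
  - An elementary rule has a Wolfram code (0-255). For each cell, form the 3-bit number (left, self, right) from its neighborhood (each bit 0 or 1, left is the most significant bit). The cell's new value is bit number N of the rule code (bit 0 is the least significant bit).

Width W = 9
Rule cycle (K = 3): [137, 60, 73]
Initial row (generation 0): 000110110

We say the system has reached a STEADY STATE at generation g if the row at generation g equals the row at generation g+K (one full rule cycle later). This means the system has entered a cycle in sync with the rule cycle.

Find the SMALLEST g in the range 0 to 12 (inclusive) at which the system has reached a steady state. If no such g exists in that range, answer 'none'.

Answer: 6

Derivation:
Gen 0: 000110110
Gen 1 (rule 137): 110100100
Gen 2 (rule 60): 101110110
Gen 3 (rule 73): 001010110
Gen 4 (rule 137): 100000100
Gen 5 (rule 60): 110000110
Gen 6 (rule 73): 110110110
Gen 7 (rule 137): 100100100
Gen 8 (rule 60): 110110110
Gen 9 (rule 73): 110110110
Gen 10 (rule 137): 100100100
Gen 11 (rule 60): 110110110
Gen 12 (rule 73): 110110110
Gen 13 (rule 137): 100100100
Gen 14 (rule 60): 110110110
Gen 15 (rule 73): 110110110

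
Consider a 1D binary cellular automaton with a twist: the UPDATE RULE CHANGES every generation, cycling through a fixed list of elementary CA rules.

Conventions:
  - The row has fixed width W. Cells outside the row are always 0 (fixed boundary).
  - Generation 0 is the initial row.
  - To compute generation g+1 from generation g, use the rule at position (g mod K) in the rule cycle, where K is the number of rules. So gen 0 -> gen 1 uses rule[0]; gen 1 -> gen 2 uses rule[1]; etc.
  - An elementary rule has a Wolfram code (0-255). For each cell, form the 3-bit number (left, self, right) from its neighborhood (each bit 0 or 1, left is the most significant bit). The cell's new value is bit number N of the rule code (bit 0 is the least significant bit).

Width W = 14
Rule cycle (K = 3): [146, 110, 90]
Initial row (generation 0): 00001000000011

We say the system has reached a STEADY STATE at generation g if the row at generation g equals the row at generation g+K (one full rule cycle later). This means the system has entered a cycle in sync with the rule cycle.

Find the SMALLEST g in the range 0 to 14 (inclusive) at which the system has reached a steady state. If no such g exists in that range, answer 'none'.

Answer: none

Derivation:
Gen 0: 00001000000011
Gen 1 (rule 146): 00010100000100
Gen 2 (rule 110): 00111100001100
Gen 3 (rule 90): 01100110011110
Gen 4 (rule 146): 10011001101101
Gen 5 (rule 110): 10111011111111
Gen 6 (rule 90): 00101010000001
Gen 7 (rule 146): 01000001000010
Gen 8 (rule 110): 11000011000110
Gen 9 (rule 90): 11100111101111
Gen 10 (rule 146): 01011011000110
Gen 11 (rule 110): 11111111001110
Gen 12 (rule 90): 10000001111011
Gen 13 (rule 146): 01000010110000
Gen 14 (rule 110): 11000111110000
Gen 15 (rule 90): 11101100011000
Gen 16 (rule 146): 01000010100100
Gen 17 (rule 110): 11000111101100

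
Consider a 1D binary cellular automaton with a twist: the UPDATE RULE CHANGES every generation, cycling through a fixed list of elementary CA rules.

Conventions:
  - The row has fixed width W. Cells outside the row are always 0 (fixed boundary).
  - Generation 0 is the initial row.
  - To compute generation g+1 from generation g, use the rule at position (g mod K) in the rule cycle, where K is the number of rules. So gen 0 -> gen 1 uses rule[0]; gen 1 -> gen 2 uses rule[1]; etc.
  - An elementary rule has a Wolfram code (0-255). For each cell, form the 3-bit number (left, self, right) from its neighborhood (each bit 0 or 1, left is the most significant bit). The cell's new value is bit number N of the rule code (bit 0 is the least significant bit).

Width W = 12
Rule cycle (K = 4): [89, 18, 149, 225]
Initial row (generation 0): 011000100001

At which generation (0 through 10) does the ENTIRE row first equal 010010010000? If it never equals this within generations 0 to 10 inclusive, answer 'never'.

Answer: never

Derivation:
Gen 0: 011000100001
Gen 1 (rule 89): 011110011100
Gen 2 (rule 18): 100001100010
Gen 3 (rule 149): 111100011011
Gen 4 (rule 225): 011101001101
Gen 5 (rule 89): 010100101100
Gen 6 (rule 18): 100011000010
Gen 7 (rule 149): 111000111011
Gen 8 (rule 225): 011010011101
Gen 9 (rule 89): 011001010100
Gen 10 (rule 18): 100110000010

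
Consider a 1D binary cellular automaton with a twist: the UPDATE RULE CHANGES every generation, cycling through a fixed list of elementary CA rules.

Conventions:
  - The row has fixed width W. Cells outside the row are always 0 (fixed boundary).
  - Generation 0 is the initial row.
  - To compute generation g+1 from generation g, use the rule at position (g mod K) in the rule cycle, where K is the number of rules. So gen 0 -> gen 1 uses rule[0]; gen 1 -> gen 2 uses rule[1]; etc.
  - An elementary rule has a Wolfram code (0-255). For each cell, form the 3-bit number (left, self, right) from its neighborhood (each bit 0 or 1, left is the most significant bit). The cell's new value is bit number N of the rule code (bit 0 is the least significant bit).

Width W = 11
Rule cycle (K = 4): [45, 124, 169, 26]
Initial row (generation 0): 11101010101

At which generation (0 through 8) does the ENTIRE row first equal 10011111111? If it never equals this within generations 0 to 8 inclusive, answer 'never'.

Gen 0: 11101010101
Gen 1 (rule 45): 10011111111
Gen 2 (rule 124): 11010000001
Gen 3 (rule 169): 10100111100
Gen 4 (rule 26): 00011100010
Gen 5 (rule 45): 11010001010
Gen 6 (rule 124): 11111001111
Gen 7 (rule 169): 11110001110
Gen 8 (rule 26): 10001011001

Answer: 1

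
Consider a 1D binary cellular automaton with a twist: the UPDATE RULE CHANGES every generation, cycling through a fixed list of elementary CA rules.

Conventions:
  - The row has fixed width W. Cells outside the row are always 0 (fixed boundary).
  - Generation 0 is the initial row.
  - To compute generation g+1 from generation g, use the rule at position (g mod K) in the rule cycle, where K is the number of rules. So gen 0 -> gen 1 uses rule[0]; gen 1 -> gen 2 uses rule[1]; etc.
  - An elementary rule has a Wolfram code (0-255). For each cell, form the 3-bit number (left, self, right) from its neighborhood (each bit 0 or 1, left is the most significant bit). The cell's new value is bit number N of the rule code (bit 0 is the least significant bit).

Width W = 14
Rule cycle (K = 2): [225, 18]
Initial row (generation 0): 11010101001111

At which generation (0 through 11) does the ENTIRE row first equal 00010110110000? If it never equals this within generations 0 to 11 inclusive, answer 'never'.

Answer: never

Derivation:
Gen 0: 11010101001111
Gen 1 (rule 225): 01101010000111
Gen 2 (rule 18): 10000001001000
Gen 3 (rule 225): 00111100000011
Gen 4 (rule 18): 01000010000100
Gen 5 (rule 225): 00011000110001
Gen 6 (rule 18): 00100101001010
Gen 7 (rule 225): 10000010000100
Gen 8 (rule 18): 01000101001010
Gen 9 (rule 225): 00010010000100
Gen 10 (rule 18): 00101101001010
Gen 11 (rule 225): 10010110000100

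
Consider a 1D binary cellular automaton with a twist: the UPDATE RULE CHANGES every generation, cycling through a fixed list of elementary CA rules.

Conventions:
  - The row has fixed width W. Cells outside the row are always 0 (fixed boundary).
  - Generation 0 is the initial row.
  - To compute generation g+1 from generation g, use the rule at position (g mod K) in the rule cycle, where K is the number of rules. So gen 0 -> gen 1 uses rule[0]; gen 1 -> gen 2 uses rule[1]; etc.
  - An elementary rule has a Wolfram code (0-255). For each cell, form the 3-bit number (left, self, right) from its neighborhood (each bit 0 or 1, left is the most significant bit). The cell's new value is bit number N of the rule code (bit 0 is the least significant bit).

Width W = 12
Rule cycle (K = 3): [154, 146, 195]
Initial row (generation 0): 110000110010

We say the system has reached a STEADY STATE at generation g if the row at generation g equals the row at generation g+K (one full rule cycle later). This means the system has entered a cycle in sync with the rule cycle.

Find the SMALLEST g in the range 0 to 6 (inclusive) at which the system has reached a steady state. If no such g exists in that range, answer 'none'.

Gen 0: 110000110010
Gen 1 (rule 154): 101001101101
Gen 2 (rule 146): 000110000000
Gen 3 (rule 195): 111010111111
Gen 4 (rule 154): 110000111110
Gen 5 (rule 146): 001001011101
Gen 6 (rule 195): 110010001100
Gen 7 (rule 154): 101101011010
Gen 8 (rule 146): 000000000001
Gen 9 (rule 195): 111111111110

Answer: none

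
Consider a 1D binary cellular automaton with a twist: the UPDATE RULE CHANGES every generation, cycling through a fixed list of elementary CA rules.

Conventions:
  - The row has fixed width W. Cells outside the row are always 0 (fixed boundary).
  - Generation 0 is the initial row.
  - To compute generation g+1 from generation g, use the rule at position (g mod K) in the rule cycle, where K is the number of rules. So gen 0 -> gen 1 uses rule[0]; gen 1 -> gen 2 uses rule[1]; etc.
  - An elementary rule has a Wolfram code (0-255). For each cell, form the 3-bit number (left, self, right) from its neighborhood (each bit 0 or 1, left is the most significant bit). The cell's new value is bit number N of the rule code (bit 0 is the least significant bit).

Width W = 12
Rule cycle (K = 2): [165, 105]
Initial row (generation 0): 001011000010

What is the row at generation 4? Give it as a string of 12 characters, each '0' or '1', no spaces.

Gen 0: 001011000010
Gen 1 (rule 165): 101100011010
Gen 2 (rule 105): 011101011100
Gen 3 (rule 165): 001011101001
Gen 4 (rule 105): 100110110000

Answer: 100110110000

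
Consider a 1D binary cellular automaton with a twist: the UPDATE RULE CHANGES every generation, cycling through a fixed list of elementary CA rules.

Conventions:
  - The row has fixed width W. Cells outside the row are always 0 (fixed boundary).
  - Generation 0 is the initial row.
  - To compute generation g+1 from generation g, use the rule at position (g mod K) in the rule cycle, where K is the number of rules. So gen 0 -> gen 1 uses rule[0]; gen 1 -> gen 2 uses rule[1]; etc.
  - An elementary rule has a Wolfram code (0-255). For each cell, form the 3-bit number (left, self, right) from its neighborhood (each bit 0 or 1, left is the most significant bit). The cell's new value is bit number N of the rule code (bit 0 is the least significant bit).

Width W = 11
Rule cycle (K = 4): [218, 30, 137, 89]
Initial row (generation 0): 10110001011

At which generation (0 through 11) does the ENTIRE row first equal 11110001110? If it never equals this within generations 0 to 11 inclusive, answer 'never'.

Answer: 9

Derivation:
Gen 0: 10110001011
Gen 1 (rule 218): 00111010011
Gen 2 (rule 30): 01100011110
Gen 3 (rule 137): 01001011100
Gen 4 (rule 89): 00100010111
Gen 5 (rule 218): 01010100111
Gen 6 (rule 30): 11010111100
Gen 7 (rule 137): 10000111001
Gen 8 (rule 89): 01110101100
Gen 9 (rule 218): 11110001110
Gen 10 (rule 30): 10001011001
Gen 11 (rule 137): 00100010000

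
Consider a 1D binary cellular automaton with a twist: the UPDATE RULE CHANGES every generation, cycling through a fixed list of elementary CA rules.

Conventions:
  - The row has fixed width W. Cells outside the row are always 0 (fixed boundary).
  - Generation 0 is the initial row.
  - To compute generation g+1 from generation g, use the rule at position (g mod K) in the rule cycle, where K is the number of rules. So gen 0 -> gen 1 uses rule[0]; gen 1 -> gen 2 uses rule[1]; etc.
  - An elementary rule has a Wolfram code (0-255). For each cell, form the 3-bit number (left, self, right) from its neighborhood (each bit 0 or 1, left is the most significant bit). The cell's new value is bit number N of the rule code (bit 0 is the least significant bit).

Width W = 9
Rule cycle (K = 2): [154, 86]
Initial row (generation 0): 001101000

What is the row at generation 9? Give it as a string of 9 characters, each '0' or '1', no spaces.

Gen 0: 001101000
Gen 1 (rule 154): 011000100
Gen 2 (rule 86): 101101110
Gen 3 (rule 154): 001001101
Gen 4 (rule 86): 011110101
Gen 5 (rule 154): 111100000
Gen 6 (rule 86): 000110000
Gen 7 (rule 154): 001101000
Gen 8 (rule 86): 010101100
Gen 9 (rule 154): 100001010

Answer: 100001010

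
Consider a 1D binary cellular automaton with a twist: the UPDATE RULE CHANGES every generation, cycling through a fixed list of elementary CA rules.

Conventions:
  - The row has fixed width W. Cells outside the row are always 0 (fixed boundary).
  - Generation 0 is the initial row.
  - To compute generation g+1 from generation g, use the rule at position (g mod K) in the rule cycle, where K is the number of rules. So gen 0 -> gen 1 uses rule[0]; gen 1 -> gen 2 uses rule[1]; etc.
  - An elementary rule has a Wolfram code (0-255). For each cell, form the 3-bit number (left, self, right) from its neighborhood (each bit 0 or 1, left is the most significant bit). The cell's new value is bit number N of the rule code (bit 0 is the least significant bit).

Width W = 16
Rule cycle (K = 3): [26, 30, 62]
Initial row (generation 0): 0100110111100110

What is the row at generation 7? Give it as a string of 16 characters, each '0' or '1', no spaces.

Gen 0: 0100110111100110
Gen 1 (rule 26): 1011100100011101
Gen 2 (rule 30): 1010011110110001
Gen 3 (rule 62): 1111110001101011
Gen 4 (rule 26): 1000001011000010
Gen 5 (rule 30): 1100011010100111
Gen 6 (rule 62): 1010110111111100
Gen 7 (rule 26): 0000100100000010

Answer: 0000100100000010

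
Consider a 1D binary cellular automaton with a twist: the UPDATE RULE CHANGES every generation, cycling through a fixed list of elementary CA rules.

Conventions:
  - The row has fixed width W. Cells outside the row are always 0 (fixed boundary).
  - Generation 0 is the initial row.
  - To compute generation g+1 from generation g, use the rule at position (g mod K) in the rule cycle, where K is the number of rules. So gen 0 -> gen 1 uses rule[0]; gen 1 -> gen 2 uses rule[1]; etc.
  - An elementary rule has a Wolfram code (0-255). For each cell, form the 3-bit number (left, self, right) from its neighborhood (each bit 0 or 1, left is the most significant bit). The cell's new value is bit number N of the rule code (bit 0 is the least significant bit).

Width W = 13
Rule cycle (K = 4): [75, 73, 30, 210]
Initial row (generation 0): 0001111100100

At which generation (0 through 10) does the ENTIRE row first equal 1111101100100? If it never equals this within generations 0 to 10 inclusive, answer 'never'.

Answer: never

Derivation:
Gen 0: 0001111100100
Gen 1 (rule 75): 1111000101001
Gen 2 (rule 73): 1001010000000
Gen 3 (rule 30): 1111011000000
Gen 4 (rule 210): 0111001100000
Gen 5 (rule 75): 1101011101111
Gen 6 (rule 73): 1100010101001
Gen 7 (rule 30): 1010110101111
Gen 8 (rule 210): 0000010000111
Gen 9 (rule 75): 1111100111101
Gen 10 (rule 73): 1000100100100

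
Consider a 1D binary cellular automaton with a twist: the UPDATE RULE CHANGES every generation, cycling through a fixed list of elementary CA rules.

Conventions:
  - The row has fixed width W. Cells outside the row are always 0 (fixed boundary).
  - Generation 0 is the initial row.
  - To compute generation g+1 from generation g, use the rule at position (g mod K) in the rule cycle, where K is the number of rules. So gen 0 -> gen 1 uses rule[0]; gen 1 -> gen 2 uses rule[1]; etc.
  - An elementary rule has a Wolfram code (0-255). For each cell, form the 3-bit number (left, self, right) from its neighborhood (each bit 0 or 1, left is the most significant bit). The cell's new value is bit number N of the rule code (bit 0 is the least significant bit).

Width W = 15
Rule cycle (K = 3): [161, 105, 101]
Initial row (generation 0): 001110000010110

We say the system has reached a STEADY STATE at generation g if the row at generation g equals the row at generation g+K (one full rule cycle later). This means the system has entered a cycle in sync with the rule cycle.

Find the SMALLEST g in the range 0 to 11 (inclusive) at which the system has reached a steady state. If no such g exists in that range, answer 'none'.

Answer: none

Derivation:
Gen 0: 001110000010110
Gen 1 (rule 161): 100100111001000
Gen 2 (rule 105): 000000101000011
Gen 3 (rule 101): 111110111011001
Gen 4 (rule 161): 011101010100000
Gen 5 (rule 105): 010110101001111
Gen 6 (rule 101): 011011111000001
Gen 7 (rule 161): 000101110011100
Gen 8 (rule 105): 110011010010101
Gen 9 (rule 101): 010001110011111
Gen 10 (rule 161): 000100100001110
Gen 11 (rule 105): 110000001101010
Gen 12 (rule 101): 010111100111110
Gen 13 (rule 161): 001011000011100
Gen 14 (rule 105): 100111011010101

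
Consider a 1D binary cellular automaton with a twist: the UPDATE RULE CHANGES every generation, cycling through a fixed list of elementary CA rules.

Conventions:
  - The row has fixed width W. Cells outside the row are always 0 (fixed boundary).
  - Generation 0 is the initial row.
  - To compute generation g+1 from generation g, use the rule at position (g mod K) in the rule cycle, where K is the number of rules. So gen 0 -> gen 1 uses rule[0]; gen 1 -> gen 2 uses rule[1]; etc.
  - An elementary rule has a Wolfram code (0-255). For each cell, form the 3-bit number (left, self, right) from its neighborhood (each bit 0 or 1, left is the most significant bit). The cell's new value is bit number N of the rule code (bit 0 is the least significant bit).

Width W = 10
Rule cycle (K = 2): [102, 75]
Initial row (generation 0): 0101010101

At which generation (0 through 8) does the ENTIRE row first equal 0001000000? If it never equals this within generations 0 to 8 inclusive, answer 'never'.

Answer: never

Derivation:
Gen 0: 0101010101
Gen 1 (rule 102): 1111111111
Gen 2 (rule 75): 1000000001
Gen 3 (rule 102): 1000000011
Gen 4 (rule 75): 0011111111
Gen 5 (rule 102): 0100000001
Gen 6 (rule 75): 1001111110
Gen 7 (rule 102): 1010000010
Gen 8 (rule 75): 0000111100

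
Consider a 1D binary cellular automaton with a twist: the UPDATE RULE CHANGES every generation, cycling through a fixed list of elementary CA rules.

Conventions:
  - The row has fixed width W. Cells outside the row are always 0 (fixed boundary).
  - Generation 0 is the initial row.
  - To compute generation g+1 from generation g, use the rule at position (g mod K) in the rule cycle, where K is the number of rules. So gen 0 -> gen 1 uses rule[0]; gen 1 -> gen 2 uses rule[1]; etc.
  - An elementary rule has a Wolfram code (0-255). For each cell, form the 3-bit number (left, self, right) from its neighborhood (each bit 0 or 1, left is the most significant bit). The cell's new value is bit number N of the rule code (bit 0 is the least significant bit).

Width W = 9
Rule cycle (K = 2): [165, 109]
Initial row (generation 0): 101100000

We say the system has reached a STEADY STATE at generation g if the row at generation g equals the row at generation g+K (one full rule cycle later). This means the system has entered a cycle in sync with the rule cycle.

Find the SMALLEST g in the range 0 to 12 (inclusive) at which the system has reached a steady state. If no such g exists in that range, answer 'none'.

Answer: 4

Derivation:
Gen 0: 101100000
Gen 1 (rule 165): 110001111
Gen 2 (rule 109): 110101001
Gen 3 (rule 165): 001111001
Gen 4 (rule 109): 101001001
Gen 5 (rule 165): 111001001
Gen 6 (rule 109): 101001001
Gen 7 (rule 165): 111001001
Gen 8 (rule 109): 101001001
Gen 9 (rule 165): 111001001
Gen 10 (rule 109): 101001001
Gen 11 (rule 165): 111001001
Gen 12 (rule 109): 101001001
Gen 13 (rule 165): 111001001
Gen 14 (rule 109): 101001001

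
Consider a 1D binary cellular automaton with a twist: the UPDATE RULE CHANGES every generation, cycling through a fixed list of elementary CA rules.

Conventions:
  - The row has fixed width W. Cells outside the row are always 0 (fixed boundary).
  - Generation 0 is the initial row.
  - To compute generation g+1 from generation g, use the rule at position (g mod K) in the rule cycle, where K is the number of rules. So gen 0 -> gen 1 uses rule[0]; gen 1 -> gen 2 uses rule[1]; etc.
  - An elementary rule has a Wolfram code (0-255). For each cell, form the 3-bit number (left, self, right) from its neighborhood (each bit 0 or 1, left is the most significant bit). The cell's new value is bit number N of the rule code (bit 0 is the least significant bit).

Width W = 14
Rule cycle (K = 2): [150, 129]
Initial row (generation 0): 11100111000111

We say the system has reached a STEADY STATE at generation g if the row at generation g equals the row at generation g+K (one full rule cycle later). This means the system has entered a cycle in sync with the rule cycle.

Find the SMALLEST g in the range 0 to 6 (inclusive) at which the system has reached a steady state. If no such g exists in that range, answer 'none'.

Gen 0: 11100111000111
Gen 1 (rule 150): 01011010101010
Gen 2 (rule 129): 00000000000000
Gen 3 (rule 150): 00000000000000
Gen 4 (rule 129): 11111111111111
Gen 5 (rule 150): 01111111111110
Gen 6 (rule 129): 00111111111100
Gen 7 (rule 150): 01011111111010
Gen 8 (rule 129): 00001111110000

Answer: none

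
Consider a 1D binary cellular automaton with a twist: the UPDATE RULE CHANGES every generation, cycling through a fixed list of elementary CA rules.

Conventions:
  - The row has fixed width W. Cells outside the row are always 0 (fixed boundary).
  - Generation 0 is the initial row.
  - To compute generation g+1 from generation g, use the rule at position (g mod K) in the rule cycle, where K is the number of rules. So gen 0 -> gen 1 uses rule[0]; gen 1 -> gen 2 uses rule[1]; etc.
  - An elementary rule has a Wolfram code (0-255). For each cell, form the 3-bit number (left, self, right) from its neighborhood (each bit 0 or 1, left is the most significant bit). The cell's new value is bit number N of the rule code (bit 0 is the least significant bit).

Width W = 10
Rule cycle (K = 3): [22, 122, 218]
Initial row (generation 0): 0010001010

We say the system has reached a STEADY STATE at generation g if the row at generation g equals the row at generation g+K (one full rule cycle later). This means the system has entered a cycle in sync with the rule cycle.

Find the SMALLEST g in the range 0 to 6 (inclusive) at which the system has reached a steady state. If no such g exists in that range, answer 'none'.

Gen 0: 0010001010
Gen 1 (rule 22): 0111011011
Gen 2 (rule 122): 1101111111
Gen 3 (rule 218): 1101111111
Gen 4 (rule 22): 0000000000
Gen 5 (rule 122): 0000000000
Gen 6 (rule 218): 0000000000
Gen 7 (rule 22): 0000000000
Gen 8 (rule 122): 0000000000
Gen 9 (rule 218): 0000000000

Answer: 4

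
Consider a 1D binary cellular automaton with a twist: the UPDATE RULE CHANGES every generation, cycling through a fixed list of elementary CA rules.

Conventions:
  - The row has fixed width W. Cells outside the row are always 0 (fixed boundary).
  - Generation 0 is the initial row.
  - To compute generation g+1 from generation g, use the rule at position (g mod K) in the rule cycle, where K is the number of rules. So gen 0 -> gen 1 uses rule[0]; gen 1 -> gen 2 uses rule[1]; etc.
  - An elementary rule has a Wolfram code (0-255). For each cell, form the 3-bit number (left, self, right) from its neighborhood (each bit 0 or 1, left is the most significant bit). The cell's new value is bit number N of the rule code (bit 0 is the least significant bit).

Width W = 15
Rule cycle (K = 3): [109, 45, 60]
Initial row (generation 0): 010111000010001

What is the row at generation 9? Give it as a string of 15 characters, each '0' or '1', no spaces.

Answer: 011001000010010

Derivation:
Gen 0: 010111000010001
Gen 1 (rule 109): 011101011010101
Gen 2 (rule 45): 010011110111111
Gen 3 (rule 60): 011010001100000
Gen 4 (rule 109): 011110101101111
Gen 5 (rule 45): 010001111011000
Gen 6 (rule 60): 011001000110100
Gen 7 (rule 109): 011001010111101
Gen 8 (rule 45): 010001111100011
Gen 9 (rule 60): 011001000010010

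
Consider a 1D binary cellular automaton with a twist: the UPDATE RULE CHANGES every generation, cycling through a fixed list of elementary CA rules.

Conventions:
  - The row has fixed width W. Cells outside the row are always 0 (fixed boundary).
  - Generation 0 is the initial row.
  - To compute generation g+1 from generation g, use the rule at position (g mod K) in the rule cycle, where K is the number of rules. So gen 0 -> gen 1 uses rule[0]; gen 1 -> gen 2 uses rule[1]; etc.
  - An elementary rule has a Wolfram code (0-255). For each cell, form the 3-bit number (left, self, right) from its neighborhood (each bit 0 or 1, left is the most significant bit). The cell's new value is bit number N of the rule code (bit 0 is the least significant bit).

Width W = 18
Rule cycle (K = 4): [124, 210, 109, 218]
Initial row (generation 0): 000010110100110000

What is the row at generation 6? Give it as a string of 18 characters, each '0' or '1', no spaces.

Gen 0: 000010110100110000
Gen 1 (rule 124): 000011111110111000
Gen 2 (rule 210): 000101111110011100
Gen 3 (rule 109): 110111000010010101
Gen 4 (rule 218): 110111100101100000
Gen 5 (rule 124): 111100110111110000
Gen 6 (rule 210): 011111010011111000

Answer: 011111010011111000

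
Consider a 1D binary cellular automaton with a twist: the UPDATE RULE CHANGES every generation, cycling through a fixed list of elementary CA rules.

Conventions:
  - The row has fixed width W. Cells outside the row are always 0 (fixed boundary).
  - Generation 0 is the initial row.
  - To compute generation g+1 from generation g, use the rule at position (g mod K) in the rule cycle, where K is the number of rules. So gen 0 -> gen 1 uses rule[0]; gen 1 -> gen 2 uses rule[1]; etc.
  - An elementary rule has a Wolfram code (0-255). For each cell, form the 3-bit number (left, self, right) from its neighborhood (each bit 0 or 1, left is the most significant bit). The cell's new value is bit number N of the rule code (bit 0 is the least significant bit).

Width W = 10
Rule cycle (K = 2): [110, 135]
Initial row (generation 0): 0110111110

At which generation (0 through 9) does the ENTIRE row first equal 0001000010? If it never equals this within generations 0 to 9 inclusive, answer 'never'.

Gen 0: 0110111110
Gen 1 (rule 110): 1111100010
Gen 2 (rule 135): 0111001110
Gen 3 (rule 110): 1101011010
Gen 4 (rule 135): 0001000010
Gen 5 (rule 110): 0011000110
Gen 6 (rule 135): 1100011000
Gen 7 (rule 110): 1100111000
Gen 8 (rule 135): 0001010011
Gen 9 (rule 110): 0011110111

Answer: 4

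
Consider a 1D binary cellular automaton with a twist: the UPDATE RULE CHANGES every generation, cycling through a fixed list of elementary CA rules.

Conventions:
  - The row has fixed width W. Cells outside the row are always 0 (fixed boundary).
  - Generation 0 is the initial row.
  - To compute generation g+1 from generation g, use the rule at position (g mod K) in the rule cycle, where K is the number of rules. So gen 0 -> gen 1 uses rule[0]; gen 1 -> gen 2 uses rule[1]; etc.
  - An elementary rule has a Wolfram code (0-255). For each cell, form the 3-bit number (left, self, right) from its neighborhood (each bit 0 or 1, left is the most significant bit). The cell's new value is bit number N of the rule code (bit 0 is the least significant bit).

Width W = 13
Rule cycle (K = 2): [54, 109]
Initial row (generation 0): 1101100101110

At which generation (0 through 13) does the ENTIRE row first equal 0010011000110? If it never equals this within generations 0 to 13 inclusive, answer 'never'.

Gen 0: 1101100101110
Gen 1 (rule 54): 0010011110001
Gen 2 (rule 109): 1010010010101
Gen 3 (rule 54): 1111111111111
Gen 4 (rule 109): 1000000000001
Gen 5 (rule 54): 1100000000011
Gen 6 (rule 109): 1101111111011
Gen 7 (rule 54): 0010000000100
Gen 8 (rule 109): 1010111110101
Gen 9 (rule 54): 1111000001111
Gen 10 (rule 109): 1001011101001
Gen 11 (rule 54): 1111100011111
Gen 12 (rule 109): 1000101010001
Gen 13 (rule 54): 1101111111011

Answer: never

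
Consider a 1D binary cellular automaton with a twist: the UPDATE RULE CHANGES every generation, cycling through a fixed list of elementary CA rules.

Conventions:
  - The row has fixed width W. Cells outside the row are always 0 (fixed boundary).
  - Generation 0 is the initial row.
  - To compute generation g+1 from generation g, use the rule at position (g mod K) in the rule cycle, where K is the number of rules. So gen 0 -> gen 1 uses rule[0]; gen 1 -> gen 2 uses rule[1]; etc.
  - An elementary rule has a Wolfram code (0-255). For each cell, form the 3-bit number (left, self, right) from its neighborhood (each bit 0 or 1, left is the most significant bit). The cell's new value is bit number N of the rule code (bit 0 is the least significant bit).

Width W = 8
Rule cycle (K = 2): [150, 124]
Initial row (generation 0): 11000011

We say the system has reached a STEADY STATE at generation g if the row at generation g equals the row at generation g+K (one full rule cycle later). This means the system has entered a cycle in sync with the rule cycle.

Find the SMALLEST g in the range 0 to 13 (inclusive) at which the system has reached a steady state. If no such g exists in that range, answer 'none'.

Answer: 7

Derivation:
Gen 0: 11000011
Gen 1 (rule 150): 00100100
Gen 2 (rule 124): 00110110
Gen 3 (rule 150): 01000001
Gen 4 (rule 124): 01100001
Gen 5 (rule 150): 10010011
Gen 6 (rule 124): 11011011
Gen 7 (rule 150): 00000000
Gen 8 (rule 124): 00000000
Gen 9 (rule 150): 00000000
Gen 10 (rule 124): 00000000
Gen 11 (rule 150): 00000000
Gen 12 (rule 124): 00000000
Gen 13 (rule 150): 00000000
Gen 14 (rule 124): 00000000
Gen 15 (rule 150): 00000000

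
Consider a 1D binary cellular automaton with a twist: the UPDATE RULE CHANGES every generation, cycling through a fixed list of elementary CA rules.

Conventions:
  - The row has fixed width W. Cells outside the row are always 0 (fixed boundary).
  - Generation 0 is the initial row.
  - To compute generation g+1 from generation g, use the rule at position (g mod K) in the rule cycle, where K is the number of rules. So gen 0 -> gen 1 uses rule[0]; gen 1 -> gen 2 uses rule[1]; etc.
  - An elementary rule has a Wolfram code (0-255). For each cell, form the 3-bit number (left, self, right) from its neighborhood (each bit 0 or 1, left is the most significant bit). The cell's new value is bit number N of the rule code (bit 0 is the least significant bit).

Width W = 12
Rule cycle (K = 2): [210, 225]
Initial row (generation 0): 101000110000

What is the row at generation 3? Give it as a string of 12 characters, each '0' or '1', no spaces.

Answer: 011100000001

Derivation:
Gen 0: 101000110000
Gen 1 (rule 210): 000101011000
Gen 2 (rule 225): 110010101011
Gen 3 (rule 210): 011100000001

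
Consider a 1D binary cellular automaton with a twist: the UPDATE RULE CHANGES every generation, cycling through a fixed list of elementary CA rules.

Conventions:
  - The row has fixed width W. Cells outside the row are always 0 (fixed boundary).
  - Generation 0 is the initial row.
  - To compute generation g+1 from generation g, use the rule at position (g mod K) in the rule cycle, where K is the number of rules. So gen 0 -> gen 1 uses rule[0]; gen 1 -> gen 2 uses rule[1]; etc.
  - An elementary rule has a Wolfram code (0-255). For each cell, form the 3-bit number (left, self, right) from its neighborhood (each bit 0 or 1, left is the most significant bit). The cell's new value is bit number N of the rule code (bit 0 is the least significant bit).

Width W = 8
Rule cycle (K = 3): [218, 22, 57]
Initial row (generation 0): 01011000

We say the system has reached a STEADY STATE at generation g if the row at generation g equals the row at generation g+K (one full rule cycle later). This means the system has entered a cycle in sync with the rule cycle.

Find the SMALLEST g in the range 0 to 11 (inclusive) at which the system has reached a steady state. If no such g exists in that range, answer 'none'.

Answer: 7

Derivation:
Gen 0: 01011000
Gen 1 (rule 218): 10011100
Gen 2 (rule 22): 11100010
Gen 3 (rule 57): 10011001
Gen 4 (rule 218): 01111110
Gen 5 (rule 22): 10000001
Gen 6 (rule 57): 01111100
Gen 7 (rule 218): 11111110
Gen 8 (rule 22): 00000001
Gen 9 (rule 57): 11111100
Gen 10 (rule 218): 11111110
Gen 11 (rule 22): 00000001
Gen 12 (rule 57): 11111100
Gen 13 (rule 218): 11111110
Gen 14 (rule 22): 00000001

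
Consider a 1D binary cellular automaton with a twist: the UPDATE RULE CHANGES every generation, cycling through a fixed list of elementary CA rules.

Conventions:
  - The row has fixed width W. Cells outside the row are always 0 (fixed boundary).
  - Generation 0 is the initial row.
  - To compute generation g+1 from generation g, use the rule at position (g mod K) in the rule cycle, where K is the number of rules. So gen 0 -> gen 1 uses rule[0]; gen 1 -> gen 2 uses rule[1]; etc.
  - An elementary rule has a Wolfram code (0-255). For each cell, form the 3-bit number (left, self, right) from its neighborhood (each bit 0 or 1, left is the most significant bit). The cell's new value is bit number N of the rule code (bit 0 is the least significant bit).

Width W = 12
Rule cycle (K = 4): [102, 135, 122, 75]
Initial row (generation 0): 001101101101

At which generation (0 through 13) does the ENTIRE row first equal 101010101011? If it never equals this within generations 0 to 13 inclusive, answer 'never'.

Answer: never

Derivation:
Gen 0: 001101101101
Gen 1 (rule 102): 010110110111
Gen 2 (rule 135): 110000000010
Gen 3 (rule 122): 111000000101
Gen 4 (rule 75): 101011111000
Gen 5 (rule 102): 111100001000
Gen 6 (rule 135): 011001111011
Gen 7 (rule 122): 111111001111
Gen 8 (rule 75): 100001011001
Gen 9 (rule 102): 100011101011
Gen 10 (rule 135): 101101001000
Gen 11 (rule 122): 011110110100
Gen 12 (rule 75): 110010110001
Gen 13 (rule 102): 010111010011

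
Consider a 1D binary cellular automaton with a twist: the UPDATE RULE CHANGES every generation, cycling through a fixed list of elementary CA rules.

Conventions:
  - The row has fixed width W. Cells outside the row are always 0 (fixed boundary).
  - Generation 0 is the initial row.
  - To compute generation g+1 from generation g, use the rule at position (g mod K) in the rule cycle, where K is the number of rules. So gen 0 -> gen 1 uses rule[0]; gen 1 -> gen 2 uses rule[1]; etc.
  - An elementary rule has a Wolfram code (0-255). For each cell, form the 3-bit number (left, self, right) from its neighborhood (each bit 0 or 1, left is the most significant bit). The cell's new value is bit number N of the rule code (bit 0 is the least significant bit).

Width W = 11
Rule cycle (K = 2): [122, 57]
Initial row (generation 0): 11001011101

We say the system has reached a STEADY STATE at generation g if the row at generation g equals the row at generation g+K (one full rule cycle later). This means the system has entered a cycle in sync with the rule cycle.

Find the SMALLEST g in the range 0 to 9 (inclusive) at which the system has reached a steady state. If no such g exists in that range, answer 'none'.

Gen 0: 11001011101
Gen 1 (rule 122): 11110110110
Gen 2 (rule 57): 10001101101
Gen 3 (rule 122): 01011111110
Gen 4 (rule 57): 00110000001
Gen 5 (rule 122): 01111000010
Gen 6 (rule 57): 01000111001
Gen 7 (rule 122): 10101101110
Gen 8 (rule 57): 01011011001
Gen 9 (rule 122): 10111111110
Gen 10 (rule 57): 01100000001
Gen 11 (rule 122): 11110000010

Answer: none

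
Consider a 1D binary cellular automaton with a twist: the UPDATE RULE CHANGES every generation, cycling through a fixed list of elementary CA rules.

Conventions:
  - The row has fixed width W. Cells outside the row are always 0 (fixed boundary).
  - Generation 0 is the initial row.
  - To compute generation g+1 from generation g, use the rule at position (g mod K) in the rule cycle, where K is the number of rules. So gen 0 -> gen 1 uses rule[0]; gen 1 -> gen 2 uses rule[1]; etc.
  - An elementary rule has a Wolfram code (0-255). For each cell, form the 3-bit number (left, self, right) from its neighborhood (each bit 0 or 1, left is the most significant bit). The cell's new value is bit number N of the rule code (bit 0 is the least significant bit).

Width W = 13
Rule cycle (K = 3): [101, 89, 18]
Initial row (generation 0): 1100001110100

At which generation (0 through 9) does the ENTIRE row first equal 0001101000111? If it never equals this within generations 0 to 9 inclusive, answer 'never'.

Gen 0: 1100001110100
Gen 1 (rule 101): 0101100011101
Gen 2 (rule 89): 0001111010100
Gen 3 (rule 18): 0010000000010
Gen 4 (rule 101): 1010111111010
Gen 5 (rule 89): 0000100001001
Gen 6 (rule 18): 0001010010110
Gen 7 (rule 101): 1101110011010
Gen 8 (rule 89): 1101011011001
Gen 9 (rule 18): 0000000000110

Answer: never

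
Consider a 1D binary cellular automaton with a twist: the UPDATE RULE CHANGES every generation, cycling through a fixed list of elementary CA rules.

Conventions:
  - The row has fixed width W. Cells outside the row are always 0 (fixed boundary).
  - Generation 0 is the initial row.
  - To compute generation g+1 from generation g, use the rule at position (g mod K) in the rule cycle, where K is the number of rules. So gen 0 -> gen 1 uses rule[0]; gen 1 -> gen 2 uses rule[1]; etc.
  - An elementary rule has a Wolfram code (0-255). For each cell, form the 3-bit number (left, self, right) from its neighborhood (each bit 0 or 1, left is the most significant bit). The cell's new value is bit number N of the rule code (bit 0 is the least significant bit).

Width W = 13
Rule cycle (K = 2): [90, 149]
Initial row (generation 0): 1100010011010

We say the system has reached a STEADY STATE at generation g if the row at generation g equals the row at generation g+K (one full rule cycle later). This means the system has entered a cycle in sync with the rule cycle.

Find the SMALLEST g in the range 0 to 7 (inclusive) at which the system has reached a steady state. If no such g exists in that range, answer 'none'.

Answer: none

Derivation:
Gen 0: 1100010011010
Gen 1 (rule 90): 1110101111001
Gen 2 (rule 149): 0100100110101
Gen 3 (rule 90): 1011011110000
Gen 4 (rule 149): 1000001101111
Gen 5 (rule 90): 0100011101001
Gen 6 (rule 149): 0111001001101
Gen 7 (rule 90): 1101110111100
Gen 8 (rule 149): 0000100011011
Gen 9 (rule 90): 0001010111011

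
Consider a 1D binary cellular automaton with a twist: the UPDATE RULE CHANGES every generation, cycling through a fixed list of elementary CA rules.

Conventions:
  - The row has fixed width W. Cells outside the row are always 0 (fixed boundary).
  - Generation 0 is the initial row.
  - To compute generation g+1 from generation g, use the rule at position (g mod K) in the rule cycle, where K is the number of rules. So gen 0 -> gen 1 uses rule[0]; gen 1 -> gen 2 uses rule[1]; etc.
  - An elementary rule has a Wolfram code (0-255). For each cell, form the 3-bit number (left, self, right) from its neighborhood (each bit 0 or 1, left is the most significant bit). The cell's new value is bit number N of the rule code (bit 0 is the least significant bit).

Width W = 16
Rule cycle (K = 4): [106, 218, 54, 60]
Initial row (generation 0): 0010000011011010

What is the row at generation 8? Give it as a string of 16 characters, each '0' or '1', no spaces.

Gen 0: 0010000011011010
Gen 1 (rule 106): 0100000111111100
Gen 2 (rule 218): 1010001111111110
Gen 3 (rule 54): 1111010000000001
Gen 4 (rule 60): 1000111000000001
Gen 5 (rule 106): 0001101000000010
Gen 6 (rule 218): 0011100100000101
Gen 7 (rule 54): 0100011110001111
Gen 8 (rule 60): 0110010001001000

Answer: 0110010001001000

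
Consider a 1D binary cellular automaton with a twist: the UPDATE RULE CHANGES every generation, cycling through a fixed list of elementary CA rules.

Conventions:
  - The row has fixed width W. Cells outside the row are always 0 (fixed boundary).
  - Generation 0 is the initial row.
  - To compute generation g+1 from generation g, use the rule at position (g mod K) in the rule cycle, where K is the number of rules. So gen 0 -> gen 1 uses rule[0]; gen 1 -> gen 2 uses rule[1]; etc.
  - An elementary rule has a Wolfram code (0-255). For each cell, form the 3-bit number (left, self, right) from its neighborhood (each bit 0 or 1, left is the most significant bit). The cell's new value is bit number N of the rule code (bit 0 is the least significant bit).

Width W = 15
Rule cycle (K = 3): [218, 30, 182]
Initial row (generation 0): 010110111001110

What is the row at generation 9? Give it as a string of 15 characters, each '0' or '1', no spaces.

Answer: 111110000001110

Derivation:
Gen 0: 010110111001110
Gen 1 (rule 218): 100110111111111
Gen 2 (rule 30): 111100100000000
Gen 3 (rule 182): 011011110000000
Gen 4 (rule 218): 111011111000000
Gen 5 (rule 30): 100010000100000
Gen 6 (rule 182): 110111001110000
Gen 7 (rule 218): 110111111111000
Gen 8 (rule 30): 100100000000100
Gen 9 (rule 182): 111110000001110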